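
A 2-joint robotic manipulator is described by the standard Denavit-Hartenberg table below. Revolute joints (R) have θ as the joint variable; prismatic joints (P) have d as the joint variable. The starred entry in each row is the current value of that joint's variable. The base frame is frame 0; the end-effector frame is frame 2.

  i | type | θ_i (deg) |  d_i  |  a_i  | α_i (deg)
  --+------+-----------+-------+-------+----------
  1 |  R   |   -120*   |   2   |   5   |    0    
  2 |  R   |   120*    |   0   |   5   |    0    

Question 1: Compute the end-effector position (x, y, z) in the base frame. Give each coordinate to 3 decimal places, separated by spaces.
after link 1: o_1 = (-2.5000, -4.3301, 2.0000)
after link 2: o_2 = (2.5000, -4.3301, 2.0000)

2.500 -4.330 2.000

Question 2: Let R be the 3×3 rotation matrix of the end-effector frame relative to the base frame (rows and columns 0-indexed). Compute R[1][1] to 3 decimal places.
End-effector y-axis (col 1 of R) = (0.0000,1.0000,0.0000)
R[1][1] = 1.0000

1.000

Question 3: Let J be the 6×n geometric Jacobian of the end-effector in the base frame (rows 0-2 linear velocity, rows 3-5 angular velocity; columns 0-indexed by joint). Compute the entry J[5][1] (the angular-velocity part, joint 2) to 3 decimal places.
1.000

axis z_1 = (0.0000,0.0000,1.0000); lever o_n−o_1 = (5.0000,0.0000,0.0000)
cross product → J_v[:, 1] = (0.0000,5.0000,0.0000)
J_ω[:, 1] = z_1
entry J[5][1] = 1.0000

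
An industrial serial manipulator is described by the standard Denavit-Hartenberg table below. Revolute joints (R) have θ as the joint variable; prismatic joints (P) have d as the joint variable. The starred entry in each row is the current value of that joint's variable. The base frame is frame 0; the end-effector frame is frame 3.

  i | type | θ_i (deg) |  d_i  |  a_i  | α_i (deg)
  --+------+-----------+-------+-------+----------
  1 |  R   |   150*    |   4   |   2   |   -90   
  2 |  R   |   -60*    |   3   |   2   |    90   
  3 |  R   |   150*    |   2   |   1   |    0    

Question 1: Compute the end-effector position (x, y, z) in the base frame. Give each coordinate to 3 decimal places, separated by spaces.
-2.473 -2.614 5.982

after link 1: o_1 = (-1.7321, 1.0000, 4.0000)
after link 2: o_2 = (-4.0981, -1.0981, 5.7321)
after link 3: o_3 = (-2.4731, -2.6136, 5.9821)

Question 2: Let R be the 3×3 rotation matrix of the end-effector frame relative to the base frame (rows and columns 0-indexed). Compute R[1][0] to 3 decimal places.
-0.650

End-effector x-axis (col 0 of R) = (0.1250,-0.6495,-0.7500)
R[1][0] = -0.6495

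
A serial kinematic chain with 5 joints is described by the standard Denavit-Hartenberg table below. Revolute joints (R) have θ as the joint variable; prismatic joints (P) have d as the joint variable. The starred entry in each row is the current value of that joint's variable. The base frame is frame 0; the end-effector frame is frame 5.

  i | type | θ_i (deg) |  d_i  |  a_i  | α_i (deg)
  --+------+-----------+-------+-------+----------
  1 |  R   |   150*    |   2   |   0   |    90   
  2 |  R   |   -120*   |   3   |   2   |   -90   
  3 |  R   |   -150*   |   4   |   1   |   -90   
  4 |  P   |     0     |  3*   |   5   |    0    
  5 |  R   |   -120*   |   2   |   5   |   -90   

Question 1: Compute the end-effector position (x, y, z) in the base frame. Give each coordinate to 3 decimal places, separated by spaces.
-1.071 11.103 -3.437

after link 1: o_1 = (0.0000, 0.0000, 2.0000)
after link 2: o_2 = (2.3660, 2.0981, 0.2679)
after link 3: o_3 = (-0.7590, 4.4796, -0.9821)
after link 4: o_4 = (0.5646, 9.6022, 1.4689)
after link 5: o_5 = (-1.0715, 11.1034, -3.4372)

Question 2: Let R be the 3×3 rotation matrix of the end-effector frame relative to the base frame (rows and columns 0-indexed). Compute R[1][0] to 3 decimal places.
0.050

End-effector x-axis (col 0 of R) = (-0.5870,0.0502,-0.8080)
R[1][0] = 0.0502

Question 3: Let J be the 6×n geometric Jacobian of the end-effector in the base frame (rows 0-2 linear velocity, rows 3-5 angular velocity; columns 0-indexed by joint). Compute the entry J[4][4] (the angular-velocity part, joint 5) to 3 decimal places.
0.625

axis z_4 = (0.6495,0.6250,-0.4330); lever o_n−o_4 = (-1.6361,1.5012,-4.9061)
cross product → J_v[:, 4] = (-2.4163,3.8950,1.9976)
J_ω[:, 4] = z_4
entry J[4][4] = 0.6250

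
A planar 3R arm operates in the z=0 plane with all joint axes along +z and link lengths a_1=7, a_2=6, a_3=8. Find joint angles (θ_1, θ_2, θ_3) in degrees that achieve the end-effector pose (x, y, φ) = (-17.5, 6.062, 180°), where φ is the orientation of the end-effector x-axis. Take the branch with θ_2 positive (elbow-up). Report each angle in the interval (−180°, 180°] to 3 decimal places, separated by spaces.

120.000 60.002 -0.002

wrist centre = target − a_3·(cos φ, sin φ) = (-9.5000, 6.0620)
cos θ_2 = (126.9978−7²−6²)/(2·7·6) = 0.5000; θ_2 = 60.0017° (elbow-up)
β = atan2(6.0620,-9.5000) = 147.4578°; ψ = atan2(5.1962,9.9998) = 27.4578°
θ_1 = β − ψ = 120.0000°
θ_3 = φ − θ_1 − θ_2 = -0.0017° (wrapped to (-180°,180°])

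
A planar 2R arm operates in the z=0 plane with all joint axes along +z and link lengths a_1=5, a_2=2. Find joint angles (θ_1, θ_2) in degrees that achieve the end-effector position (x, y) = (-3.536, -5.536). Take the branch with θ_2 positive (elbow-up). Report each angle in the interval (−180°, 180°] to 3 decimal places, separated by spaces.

cos θ_2 = (43.1506−5²−2²)/(2·5·2) = 0.7075; θ_2 = 44.9657° (elbow-up)
β = atan2(-5.5360,-3.5360) = -122.5675°; ψ = atan2(1.4134,6.4151) = 12.4249°
θ_1 = β − ψ = -134.9924°

-134.992 44.966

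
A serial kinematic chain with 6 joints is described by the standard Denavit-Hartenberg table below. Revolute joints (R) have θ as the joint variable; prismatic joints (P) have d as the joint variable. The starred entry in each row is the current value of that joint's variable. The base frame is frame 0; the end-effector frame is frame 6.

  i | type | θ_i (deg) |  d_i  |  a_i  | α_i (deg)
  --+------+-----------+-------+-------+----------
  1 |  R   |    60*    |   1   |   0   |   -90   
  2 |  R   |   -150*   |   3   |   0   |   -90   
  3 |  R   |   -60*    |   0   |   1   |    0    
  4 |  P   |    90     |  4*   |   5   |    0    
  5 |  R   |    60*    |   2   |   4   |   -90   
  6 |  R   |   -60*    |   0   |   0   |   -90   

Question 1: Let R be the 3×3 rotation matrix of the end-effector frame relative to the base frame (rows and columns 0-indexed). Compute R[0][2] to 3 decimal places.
End-effector z-axis (col 2 of R) = (0.6250,-0.6495,-0.4330)
R[0][2] = 0.6250

0.625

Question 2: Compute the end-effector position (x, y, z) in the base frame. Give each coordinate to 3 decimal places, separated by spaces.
after link 1: o_1 = (0.0000, 0.0000, 1.0000)
after link 2: o_2 = (-2.5981, 1.5000, 1.0000)
after link 3: o_3 = (-3.5646, 1.5580, 1.2500)
after link 4: o_4 = (-2.2745, -1.2075, 6.8792)
after link 5: o_5 = (1.6896, -2.3415, 8.6112)
after link 6: o_6 = (1.6896, -2.3415, 8.6112)

1.690 -2.342 8.611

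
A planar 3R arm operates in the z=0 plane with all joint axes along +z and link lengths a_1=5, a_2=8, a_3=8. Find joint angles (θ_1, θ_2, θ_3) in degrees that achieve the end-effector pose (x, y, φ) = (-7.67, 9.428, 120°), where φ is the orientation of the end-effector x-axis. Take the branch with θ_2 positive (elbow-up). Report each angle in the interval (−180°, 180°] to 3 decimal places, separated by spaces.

30.003 150.000 -60.003

wrist centre = target − a_3·(cos φ, sin φ) = (-3.6700, 2.4998)
cos θ_2 = (19.7179−5²−8²)/(2·5·8) = -0.8660; θ_2 = 150.0001° (elbow-up)
β = atan2(2.4998,-3.6700) = 145.7395°; ψ = atan2(4.0000,-1.9282) = 115.7366°
θ_1 = β − ψ = 30.0029°
θ_3 = φ − θ_1 − θ_2 = -60.0030° (wrapped to (-180°,180°])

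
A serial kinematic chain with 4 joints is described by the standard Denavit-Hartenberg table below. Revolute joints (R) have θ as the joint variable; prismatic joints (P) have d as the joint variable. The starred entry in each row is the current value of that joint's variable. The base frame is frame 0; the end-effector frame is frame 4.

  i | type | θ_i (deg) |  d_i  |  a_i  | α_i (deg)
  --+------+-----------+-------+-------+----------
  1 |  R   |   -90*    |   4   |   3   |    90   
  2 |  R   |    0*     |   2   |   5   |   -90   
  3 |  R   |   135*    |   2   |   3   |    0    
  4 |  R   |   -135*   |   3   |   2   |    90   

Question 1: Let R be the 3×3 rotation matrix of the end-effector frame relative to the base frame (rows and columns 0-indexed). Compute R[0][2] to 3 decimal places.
End-effector z-axis (col 2 of R) = (-1.0000,0.0000,0.0000)
R[0][2] = -1.0000

-1.000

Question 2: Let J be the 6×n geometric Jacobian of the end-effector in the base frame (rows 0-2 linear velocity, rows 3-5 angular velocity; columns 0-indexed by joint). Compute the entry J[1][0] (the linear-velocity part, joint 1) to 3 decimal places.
axis z_0 = ẑ; lever o_n−o_0 = (0.1213,-7.8787,9.0000)
cross product → J_v[:, 0] = (7.8787,0.1213,-0.0000)
J_ω[:, 0] = z_0
entry J[1][0] = 0.1213

0.121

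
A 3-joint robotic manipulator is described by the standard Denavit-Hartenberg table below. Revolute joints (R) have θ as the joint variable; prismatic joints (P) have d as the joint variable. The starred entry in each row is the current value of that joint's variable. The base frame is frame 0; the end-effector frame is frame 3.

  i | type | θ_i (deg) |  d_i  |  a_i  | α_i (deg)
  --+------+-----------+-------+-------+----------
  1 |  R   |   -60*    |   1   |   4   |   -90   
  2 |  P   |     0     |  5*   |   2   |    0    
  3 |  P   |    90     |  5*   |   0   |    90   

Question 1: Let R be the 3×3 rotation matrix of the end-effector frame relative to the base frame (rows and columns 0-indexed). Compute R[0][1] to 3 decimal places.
0.866

End-effector y-axis (col 1 of R) = (0.8660,0.5000,0.0000)
R[0][1] = 0.8660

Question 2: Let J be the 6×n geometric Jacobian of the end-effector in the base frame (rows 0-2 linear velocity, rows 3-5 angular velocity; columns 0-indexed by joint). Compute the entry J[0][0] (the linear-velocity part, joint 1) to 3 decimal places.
axis z_0 = ẑ; lever o_n−o_0 = (11.6603,-0.1962,1.0000)
cross product → J_v[:, 0] = (0.1962,11.6603,-0.0000)
J_ω[:, 0] = z_0
entry J[0][0] = 0.1962

0.196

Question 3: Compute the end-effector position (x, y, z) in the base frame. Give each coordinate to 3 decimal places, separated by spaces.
after link 1: o_1 = (2.0000, -3.4641, 1.0000)
after link 2: o_2 = (7.3301, -2.6962, 1.0000)
after link 3: o_3 = (11.6603, -0.1962, 1.0000)

11.660 -0.196 1.000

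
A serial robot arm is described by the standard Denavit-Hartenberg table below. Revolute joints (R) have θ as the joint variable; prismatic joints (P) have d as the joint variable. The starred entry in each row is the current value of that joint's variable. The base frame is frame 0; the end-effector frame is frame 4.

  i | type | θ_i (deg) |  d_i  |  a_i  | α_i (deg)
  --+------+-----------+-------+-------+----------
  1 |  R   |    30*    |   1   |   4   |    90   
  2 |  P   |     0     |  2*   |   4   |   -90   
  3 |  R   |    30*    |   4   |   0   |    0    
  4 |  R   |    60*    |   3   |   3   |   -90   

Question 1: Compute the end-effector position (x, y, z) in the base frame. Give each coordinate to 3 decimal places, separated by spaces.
6.428 4.866 8.000

after link 1: o_1 = (3.4641, 2.0000, 1.0000)
after link 2: o_2 = (7.9282, 2.2679, 1.0000)
after link 3: o_3 = (7.9282, 2.2679, 5.0000)
after link 4: o_4 = (6.4282, 4.8660, 8.0000)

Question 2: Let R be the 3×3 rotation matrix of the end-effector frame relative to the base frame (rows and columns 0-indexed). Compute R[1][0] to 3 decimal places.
End-effector x-axis (col 0 of R) = (-0.5000,0.8660,0.0000)
R[1][0] = 0.8660

0.866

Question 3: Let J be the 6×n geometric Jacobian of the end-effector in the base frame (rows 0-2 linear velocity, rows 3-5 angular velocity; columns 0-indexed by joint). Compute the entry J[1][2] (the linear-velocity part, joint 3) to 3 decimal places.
axis z_2 = (0.0000,0.0000,1.0000); lever o_n−o_2 = (-1.5000,2.5981,7.0000)
cross product → J_v[:, 2] = (-2.5981,-1.5000,0.0000)
J_ω[:, 2] = z_2
entry J[1][2] = -1.5000

-1.500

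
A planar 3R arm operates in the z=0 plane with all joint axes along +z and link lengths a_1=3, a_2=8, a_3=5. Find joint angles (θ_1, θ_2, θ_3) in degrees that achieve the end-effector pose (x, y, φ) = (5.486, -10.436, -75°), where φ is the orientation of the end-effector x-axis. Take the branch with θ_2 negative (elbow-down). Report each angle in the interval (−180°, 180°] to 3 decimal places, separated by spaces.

44.994 -119.995 0.001

wrist centre = target − a_3·(cos φ, sin φ) = (4.1919, -5.6064)
cos θ_2 = (49.0035−3²−8²)/(2·3·8) = -0.4999; θ_2 = -119.9952° (elbow-down)
β = atan2(-5.6064,4.1919) = -53.2144°; ψ = atan2(-6.9285,-0.9994) = -98.2082°
θ_1 = β − ψ = 44.9938°
θ_3 = φ − θ_1 − θ_2 = 0.0015° (wrapped to (-180°,180°])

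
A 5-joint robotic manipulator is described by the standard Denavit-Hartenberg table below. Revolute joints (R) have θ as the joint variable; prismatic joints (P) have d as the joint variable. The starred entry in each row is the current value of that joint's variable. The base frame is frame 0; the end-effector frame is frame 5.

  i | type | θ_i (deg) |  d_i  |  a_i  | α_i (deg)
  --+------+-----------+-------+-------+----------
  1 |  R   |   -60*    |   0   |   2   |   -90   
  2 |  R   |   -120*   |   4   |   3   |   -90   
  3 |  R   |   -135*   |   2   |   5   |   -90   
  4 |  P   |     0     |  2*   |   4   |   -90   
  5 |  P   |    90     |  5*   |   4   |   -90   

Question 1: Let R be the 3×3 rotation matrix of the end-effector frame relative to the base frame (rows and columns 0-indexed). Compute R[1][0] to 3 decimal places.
-0.660

End-effector x-axis (col 0 of R) = (-0.4356,-0.6597,-0.6124)
R[1][0] = -0.6597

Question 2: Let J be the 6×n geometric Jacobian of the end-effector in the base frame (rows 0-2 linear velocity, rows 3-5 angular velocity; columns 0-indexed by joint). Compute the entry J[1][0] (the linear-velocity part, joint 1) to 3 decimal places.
axis z_0 = ẑ; lever o_n−o_0 = (8.6462,2.9238,-5.6380)
cross product → J_v[:, 0] = (-2.9238,8.6462,0.0000)
J_ω[:, 0] = z_0
entry J[1][0] = 8.6462

8.646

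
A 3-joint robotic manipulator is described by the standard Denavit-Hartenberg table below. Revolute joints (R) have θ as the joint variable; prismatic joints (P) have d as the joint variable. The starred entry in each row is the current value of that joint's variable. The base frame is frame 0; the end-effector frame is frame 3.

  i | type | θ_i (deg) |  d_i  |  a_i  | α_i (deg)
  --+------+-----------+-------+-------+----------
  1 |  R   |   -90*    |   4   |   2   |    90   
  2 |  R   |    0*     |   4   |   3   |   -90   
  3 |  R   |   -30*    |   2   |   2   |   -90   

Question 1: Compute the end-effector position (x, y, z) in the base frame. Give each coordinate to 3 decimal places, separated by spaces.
after link 1: o_1 = (0.0000, -2.0000, 4.0000)
after link 2: o_2 = (-4.0000, -5.0000, 4.0000)
after link 3: o_3 = (-5.0000, -6.7321, 6.0000)

-5.000 -6.732 6.000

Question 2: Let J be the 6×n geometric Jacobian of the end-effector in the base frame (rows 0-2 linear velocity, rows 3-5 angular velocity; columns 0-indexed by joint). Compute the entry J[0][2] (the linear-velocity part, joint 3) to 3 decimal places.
axis z_2 = (0.0000,0.0000,1.0000); lever o_n−o_2 = (-1.0000,-1.7321,2.0000)
cross product → J_v[:, 2] = (1.7321,-1.0000,0.0000)
J_ω[:, 2] = z_2
entry J[0][2] = 1.7321

1.732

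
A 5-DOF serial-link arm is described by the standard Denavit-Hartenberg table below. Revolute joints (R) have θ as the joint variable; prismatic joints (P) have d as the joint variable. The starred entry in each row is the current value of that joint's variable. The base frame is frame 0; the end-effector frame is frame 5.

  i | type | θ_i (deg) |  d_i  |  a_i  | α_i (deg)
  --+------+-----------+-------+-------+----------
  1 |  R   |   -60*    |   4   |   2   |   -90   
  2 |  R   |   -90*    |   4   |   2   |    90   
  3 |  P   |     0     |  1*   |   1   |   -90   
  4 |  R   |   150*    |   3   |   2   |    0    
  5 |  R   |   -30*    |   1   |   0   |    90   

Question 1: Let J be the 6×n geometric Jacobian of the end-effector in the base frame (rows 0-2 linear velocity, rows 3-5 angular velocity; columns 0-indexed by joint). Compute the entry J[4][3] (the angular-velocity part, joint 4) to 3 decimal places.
0.500

axis z_3 = (0.8660,0.5000,0.0000); lever o_n−o_3 = (3.9641,1.1340,-1.7321)
cross product → J_v[:, 3] = (-0.8660,1.5000,-1.0000)
J_ω[:, 3] = z_3
entry J[4][3] = 0.5000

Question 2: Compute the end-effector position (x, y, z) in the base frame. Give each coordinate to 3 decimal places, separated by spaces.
after link 1: o_1 = (1.0000, -1.7321, 4.0000)
after link 2: o_2 = (4.4641, 0.2679, 6.0000)
after link 3: o_3 = (3.9641, 1.1340, 7.0000)
after link 4: o_4 = (7.0622, 1.7679, 5.2679)
after link 5: o_5 = (7.9282, 2.2679, 5.2679)

7.928 2.268 5.268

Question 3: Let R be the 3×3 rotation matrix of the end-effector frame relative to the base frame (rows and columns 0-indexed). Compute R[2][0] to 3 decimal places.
-0.500

End-effector x-axis (col 0 of R) = (0.4330,-0.7500,-0.5000)
R[2][0] = -0.5000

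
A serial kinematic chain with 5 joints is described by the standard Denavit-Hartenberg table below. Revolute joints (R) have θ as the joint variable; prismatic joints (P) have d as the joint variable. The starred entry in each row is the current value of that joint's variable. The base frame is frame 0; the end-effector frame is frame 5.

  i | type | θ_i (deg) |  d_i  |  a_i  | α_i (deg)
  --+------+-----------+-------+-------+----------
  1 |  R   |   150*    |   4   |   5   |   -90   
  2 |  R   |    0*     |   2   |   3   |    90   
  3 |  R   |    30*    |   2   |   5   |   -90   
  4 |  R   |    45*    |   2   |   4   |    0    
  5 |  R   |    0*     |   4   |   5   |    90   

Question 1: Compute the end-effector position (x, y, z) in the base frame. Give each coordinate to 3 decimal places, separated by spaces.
after link 1: o_1 = (-4.3301, 2.5000, 4.0000)
after link 2: o_2 = (-7.9282, 2.2679, 4.0000)
after link 3: o_3 = (-12.9282, 2.2679, 6.0000)
after link 4: o_4 = (-15.7566, 0.2679, 3.1716)
after link 5: o_5 = (-19.2922, -3.7321, -0.3640)

-19.292 -3.732 -0.364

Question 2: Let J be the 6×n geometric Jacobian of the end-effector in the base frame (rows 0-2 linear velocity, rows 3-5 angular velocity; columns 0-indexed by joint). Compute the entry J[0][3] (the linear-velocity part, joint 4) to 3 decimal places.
6.364

axis z_3 = (0.0000,-1.0000,0.0000); lever o_n−o_3 = (-6.3640,-6.0000,-6.3640)
cross product → J_v[:, 3] = (6.3640,-0.0000,-6.3640)
J_ω[:, 3] = z_3
entry J[0][3] = 6.3640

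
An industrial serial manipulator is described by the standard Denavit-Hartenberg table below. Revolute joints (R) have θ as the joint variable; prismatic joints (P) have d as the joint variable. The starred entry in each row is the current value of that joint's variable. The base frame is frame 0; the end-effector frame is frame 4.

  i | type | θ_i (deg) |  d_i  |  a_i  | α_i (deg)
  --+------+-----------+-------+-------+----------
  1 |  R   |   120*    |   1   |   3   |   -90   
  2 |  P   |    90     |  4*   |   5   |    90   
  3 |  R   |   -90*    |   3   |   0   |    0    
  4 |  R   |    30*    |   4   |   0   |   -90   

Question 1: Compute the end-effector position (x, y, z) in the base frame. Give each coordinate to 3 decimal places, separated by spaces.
after link 1: o_1 = (-1.5000, 2.5981, 1.0000)
after link 2: o_2 = (-4.9641, 0.5981, -4.0000)
after link 3: o_3 = (-6.4641, 3.1962, -4.0000)
after link 4: o_4 = (-8.4641, 6.6603, -4.0000)

-8.464 6.660 -4.000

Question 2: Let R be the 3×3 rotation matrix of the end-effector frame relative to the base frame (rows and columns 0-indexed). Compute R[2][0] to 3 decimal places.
End-effector x-axis (col 0 of R) = (0.7500,0.4330,-0.5000)
R[2][0] = -0.5000

-0.500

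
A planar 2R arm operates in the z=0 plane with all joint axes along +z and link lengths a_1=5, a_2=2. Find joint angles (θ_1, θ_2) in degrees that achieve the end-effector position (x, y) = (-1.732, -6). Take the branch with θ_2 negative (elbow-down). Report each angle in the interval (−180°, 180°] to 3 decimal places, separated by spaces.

cos θ_2 = (38.9998−5²−2²)/(2·5·2) = 0.5000; θ_2 = -60.0006° (elbow-down)
β = atan2(-6.0000,-1.7320) = -106.1017°; ψ = atan2(-1.7321,6.0000) = -16.1022°
θ_1 = β − ψ = -89.9994°

-89.999 -60.001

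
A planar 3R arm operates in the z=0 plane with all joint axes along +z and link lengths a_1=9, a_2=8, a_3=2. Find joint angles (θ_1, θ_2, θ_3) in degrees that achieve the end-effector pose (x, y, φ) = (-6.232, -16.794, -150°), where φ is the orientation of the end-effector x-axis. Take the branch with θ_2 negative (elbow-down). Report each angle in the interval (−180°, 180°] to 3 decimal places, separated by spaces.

wrist centre = target − a_3·(cos φ, sin φ) = (-4.4999, -15.7940)
cos θ_2 = (269.7000−9²−8²)/(2·9·8) = 0.8660; θ_2 = -30.0061° (elbow-down)
β = atan2(-15.7940,-4.4999) = -105.9031°; ψ = atan2(-4.0007,15.9278) = -14.0999°
θ_1 = β − ψ = -91.8032°
θ_3 = φ − θ_1 − θ_2 = -28.1907° (wrapped to (-180°,180°])

-91.803 -30.006 -28.191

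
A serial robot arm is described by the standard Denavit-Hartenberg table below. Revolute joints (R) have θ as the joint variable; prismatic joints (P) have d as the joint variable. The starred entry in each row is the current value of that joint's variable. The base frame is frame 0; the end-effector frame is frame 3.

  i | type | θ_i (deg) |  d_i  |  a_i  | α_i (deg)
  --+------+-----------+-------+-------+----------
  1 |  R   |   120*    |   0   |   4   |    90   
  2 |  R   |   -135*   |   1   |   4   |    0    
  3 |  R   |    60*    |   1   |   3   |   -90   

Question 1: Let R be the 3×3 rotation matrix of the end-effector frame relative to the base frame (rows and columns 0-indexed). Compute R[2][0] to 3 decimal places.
End-effector x-axis (col 0 of R) = (-0.1294,0.2241,-0.9659)
R[2][0] = -0.9659

-0.966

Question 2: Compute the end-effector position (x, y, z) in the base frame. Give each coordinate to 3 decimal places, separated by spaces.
0.758 2.687 -5.726

after link 1: o_1 = (-2.0000, 3.4641, 0.0000)
after link 2: o_2 = (0.2802, 1.5146, -2.8284)
after link 3: o_3 = (0.7580, 2.6870, -5.7262)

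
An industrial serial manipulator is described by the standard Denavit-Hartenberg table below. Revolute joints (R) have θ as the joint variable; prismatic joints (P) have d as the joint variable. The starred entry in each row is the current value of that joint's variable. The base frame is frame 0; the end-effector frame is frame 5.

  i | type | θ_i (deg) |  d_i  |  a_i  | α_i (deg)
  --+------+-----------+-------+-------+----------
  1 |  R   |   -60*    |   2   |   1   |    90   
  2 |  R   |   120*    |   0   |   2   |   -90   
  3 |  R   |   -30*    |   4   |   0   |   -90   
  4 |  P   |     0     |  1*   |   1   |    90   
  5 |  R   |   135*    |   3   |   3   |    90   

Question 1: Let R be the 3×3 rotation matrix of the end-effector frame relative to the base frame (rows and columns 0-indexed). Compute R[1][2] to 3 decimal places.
End-effector z-axis (col 2 of R) = (-0.0173,0.5477,0.8365)
R[1][2] = 0.5477

0.548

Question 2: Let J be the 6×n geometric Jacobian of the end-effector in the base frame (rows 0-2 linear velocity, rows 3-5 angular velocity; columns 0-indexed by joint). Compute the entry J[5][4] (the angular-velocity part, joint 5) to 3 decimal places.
axis z_4 = (-0.4330,0.7500,-0.5000); lever o_n−o_4 = (1.4046,3.3627,-2.1724)
cross product → J_v[:, 4] = (0.0520,-1.6430,-2.5095)
J_ω[:, 4] = z_4
entry J[5][4] = -0.5000

-0.500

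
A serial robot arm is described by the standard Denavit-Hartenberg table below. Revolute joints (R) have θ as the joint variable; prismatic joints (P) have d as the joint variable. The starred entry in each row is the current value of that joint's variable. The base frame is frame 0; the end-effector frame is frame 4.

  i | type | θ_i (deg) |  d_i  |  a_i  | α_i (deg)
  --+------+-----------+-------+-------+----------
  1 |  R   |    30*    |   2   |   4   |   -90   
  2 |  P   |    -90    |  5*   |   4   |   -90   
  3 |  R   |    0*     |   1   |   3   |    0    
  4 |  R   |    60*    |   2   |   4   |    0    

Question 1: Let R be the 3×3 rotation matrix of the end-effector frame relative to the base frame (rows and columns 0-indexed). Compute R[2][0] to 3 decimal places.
0.500

End-effector x-axis (col 0 of R) = (0.4330,-0.7500,0.5000)
R[2][0] = 0.5000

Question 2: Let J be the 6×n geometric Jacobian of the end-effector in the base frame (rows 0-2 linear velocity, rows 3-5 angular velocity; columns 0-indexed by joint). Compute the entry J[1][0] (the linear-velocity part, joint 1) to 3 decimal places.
5.294

axis z_0 = ẑ; lever o_n−o_0 = (5.2942,4.8301,11.0000)
cross product → J_v[:, 0] = (-4.8301,5.2942,0.0000)
J_ω[:, 0] = z_0
entry J[1][0] = 5.2942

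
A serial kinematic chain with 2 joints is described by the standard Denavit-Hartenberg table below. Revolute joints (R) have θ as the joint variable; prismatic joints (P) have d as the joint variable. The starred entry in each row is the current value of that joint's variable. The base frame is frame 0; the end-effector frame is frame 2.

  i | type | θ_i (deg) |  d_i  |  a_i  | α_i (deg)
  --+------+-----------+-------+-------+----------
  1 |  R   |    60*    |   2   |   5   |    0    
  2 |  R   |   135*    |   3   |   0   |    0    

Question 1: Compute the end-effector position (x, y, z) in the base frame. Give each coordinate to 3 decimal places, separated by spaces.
2.500 4.330 5.000

after link 1: o_1 = (2.5000, 4.3301, 2.0000)
after link 2: o_2 = (2.5000, 4.3301, 5.0000)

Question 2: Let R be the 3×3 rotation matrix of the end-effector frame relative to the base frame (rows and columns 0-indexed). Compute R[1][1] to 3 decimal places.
-0.966

End-effector y-axis (col 1 of R) = (0.2588,-0.9659,0.0000)
R[1][1] = -0.9659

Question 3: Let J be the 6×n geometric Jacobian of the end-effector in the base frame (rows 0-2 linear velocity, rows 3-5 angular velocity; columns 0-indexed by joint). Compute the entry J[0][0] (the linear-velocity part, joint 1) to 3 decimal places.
axis z_0 = ẑ; lever o_n−o_0 = (2.5000,4.3301,5.0000)
cross product → J_v[:, 0] = (-4.3301,2.5000,0.0000)
J_ω[:, 0] = z_0
entry J[0][0] = -4.3301

-4.330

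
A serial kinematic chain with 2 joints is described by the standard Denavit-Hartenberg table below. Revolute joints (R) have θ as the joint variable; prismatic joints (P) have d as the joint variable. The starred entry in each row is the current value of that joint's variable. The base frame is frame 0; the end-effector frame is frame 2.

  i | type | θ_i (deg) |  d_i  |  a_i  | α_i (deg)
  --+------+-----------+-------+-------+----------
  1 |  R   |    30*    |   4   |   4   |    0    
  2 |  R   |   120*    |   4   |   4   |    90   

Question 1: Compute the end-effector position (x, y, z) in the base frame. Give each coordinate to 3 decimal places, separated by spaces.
after link 1: o_1 = (3.4641, 2.0000, 4.0000)
after link 2: o_2 = (0.0000, 4.0000, 8.0000)

0.000 4.000 8.000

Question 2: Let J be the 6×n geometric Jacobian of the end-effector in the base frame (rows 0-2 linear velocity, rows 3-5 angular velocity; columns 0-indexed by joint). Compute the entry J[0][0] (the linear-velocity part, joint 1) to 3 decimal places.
axis z_0 = ẑ; lever o_n−o_0 = (0.0000,4.0000,8.0000)
cross product → J_v[:, 0] = (-4.0000,0.0000,0.0000)
J_ω[:, 0] = z_0
entry J[0][0] = -4.0000

-4.000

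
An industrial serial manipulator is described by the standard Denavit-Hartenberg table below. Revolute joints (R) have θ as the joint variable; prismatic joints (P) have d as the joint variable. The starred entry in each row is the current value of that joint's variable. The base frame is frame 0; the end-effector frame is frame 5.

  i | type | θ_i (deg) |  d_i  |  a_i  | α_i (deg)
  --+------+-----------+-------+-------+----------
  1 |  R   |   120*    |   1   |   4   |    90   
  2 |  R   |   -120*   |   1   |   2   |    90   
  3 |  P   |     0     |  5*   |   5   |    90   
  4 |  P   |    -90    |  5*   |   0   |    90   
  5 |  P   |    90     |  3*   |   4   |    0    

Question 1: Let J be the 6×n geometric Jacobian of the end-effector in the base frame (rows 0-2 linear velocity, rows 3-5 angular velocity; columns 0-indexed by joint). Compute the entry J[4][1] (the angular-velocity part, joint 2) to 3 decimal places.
axis z_1 = (0.8660,0.5000,0.0000); lever o_n−o_1 = (-3.7631,-9.4821,-0.9641)
cross product → J_v[:, 1] = (-0.4821,0.8349,-6.3301)
J_ω[:, 1] = z_1
entry J[4][1] = 0.5000

0.500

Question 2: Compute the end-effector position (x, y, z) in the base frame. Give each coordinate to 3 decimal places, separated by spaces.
after link 1: o_1 = (-2.0000, 3.4641, 1.0000)
after link 2: o_2 = (-0.6340, 3.0981, -0.7321)
after link 3: o_3 = (2.7811, -2.8170, -2.5622)
after link 4: o_4 = (-1.5490, -5.3170, -2.5622)
after link 5: o_5 = (-5.7631, -6.0179, 0.0359)

-5.763 -6.018 0.036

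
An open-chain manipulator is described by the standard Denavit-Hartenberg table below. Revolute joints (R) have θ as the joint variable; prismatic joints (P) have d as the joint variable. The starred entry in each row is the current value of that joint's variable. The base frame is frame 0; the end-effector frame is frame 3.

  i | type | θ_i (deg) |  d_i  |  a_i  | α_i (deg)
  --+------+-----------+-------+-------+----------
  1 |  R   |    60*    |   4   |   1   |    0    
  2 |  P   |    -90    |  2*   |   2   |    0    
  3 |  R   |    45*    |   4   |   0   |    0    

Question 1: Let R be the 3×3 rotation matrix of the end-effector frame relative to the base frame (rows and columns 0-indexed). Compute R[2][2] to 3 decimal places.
End-effector z-axis (col 2 of R) = (0.0000,0.0000,1.0000)
R[2][2] = 1.0000

1.000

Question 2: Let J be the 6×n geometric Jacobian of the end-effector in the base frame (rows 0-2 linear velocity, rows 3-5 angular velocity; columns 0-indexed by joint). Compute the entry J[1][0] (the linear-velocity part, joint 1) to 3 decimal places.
axis z_0 = ẑ; lever o_n−o_0 = (2.2321,-0.1340,10.0000)
cross product → J_v[:, 0] = (0.1340,2.2321,-0.0000)
J_ω[:, 0] = z_0
entry J[1][0] = 2.2321

2.232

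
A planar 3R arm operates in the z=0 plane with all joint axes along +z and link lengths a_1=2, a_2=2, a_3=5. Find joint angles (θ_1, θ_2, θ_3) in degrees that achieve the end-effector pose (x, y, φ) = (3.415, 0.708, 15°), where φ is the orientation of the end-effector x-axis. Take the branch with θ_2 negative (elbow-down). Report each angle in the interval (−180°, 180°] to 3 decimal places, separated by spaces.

-90.003 -134.984 -120.013

wrist centre = target − a_3·(cos φ, sin φ) = (-1.4146, -0.5861)
cos θ_2 = (2.3447−2²−2²)/(2·2·2) = -0.7069; θ_2 = -134.9844° (elbow-down)
β = atan2(-0.5861,-1.4146) = -157.4953°; ψ = atan2(-1.4146,0.5862) = -67.4922°
θ_1 = β − ψ = -90.0031°
θ_3 = φ − θ_1 − θ_2 = -120.0125° (wrapped to (-180°,180°])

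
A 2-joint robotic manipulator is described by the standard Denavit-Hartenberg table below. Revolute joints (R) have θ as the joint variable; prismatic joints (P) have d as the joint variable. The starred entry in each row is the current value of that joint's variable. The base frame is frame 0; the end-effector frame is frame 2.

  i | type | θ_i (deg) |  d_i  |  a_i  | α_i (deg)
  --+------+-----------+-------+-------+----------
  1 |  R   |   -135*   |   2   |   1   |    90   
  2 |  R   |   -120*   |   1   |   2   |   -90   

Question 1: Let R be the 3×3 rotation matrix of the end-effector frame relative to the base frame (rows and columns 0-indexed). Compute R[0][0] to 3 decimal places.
0.354

End-effector x-axis (col 0 of R) = (0.3536,0.3536,-0.8660)
R[0][0] = 0.3536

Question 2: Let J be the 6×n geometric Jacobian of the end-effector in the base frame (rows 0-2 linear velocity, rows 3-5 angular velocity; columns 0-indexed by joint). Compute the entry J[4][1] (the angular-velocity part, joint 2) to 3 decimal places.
0.707

axis z_1 = (-0.7071,0.7071,0.0000); lever o_n−o_1 = (-0.0000,1.4142,-1.7321)
cross product → J_v[:, 1] = (-1.2247,-1.2247,-1.0000)
J_ω[:, 1] = z_1
entry J[4][1] = 0.7071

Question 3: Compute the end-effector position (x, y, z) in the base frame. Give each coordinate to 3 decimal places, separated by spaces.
-0.707 0.707 0.268

after link 1: o_1 = (-0.7071, -0.7071, 2.0000)
after link 2: o_2 = (-0.7071, 0.7071, 0.2679)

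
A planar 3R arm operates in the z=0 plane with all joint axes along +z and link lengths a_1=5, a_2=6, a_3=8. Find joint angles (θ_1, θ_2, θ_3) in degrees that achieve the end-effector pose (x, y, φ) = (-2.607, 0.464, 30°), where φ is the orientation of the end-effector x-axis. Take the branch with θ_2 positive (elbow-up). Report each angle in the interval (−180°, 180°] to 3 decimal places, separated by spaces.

wrist centre = target − a_3·(cos φ, sin φ) = (-9.5352, -3.5360)
cos θ_2 = (103.4234−5²−6²)/(2·5·6) = 0.7071; θ_2 = 45.0041° (elbow-up)
β = atan2(-3.5360,-9.5352) = -159.6534°; ψ = atan2(4.2429,9.2423) = 24.6587°
θ_1 = β − ψ = -184.3121°
θ_3 = φ − θ_1 − θ_2 = 169.3081° (wrapped to (-180°,180°])

175.688 45.004 169.308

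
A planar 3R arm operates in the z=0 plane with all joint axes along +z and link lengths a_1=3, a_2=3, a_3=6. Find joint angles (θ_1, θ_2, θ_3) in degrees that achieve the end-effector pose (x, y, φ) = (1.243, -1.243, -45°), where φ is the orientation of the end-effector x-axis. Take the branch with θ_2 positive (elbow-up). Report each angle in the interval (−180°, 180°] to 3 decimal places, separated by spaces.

wrist centre = target − a_3·(cos φ, sin φ) = (-2.9996, 2.9996)
cos θ_2 = (17.9957−3²−3²)/(2·3·3) = -0.0002; θ_2 = 90.0137° (elbow-up)
β = atan2(2.9996,-2.9996) = 135.0000°; ψ = atan2(3.0000,2.9993) = 45.0069°
θ_1 = β − ψ = 89.9931°
θ_3 = φ − θ_1 − θ_2 = 134.9931° (wrapped to (-180°,180°])

89.993 90.014 134.993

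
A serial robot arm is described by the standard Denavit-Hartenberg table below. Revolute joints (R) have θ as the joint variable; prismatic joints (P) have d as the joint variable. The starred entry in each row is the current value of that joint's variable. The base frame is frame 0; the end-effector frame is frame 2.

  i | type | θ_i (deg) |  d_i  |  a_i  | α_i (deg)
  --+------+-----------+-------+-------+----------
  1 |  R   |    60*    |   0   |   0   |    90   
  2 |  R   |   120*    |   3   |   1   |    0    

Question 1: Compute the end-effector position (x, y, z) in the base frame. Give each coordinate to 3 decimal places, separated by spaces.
2.348 -1.933 0.866

after link 1: o_1 = (0.0000, 0.0000, 0.0000)
after link 2: o_2 = (2.3481, -1.9330, 0.8660)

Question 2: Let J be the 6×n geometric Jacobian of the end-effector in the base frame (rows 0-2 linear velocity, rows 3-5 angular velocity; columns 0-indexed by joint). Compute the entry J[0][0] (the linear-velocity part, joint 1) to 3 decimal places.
axis z_0 = ẑ; lever o_n−o_0 = (2.3481,-1.9330,0.8660)
cross product → J_v[:, 0] = (1.9330,2.3481,-0.0000)
J_ω[:, 0] = z_0
entry J[0][0] = 1.9330

1.933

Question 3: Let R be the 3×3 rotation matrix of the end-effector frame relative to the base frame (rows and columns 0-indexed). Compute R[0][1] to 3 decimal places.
End-effector y-axis (col 1 of R) = (-0.4330,-0.7500,-0.5000)
R[0][1] = -0.4330

-0.433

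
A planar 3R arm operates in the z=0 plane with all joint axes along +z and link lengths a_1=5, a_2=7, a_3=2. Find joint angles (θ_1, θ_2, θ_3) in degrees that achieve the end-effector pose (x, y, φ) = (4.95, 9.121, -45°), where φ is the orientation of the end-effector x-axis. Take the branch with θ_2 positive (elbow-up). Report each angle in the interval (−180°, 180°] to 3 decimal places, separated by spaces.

wrist centre = target − a_3·(cos φ, sin φ) = (3.5358, 10.5352)
cos θ_2 = (123.4925−5²−7²)/(2·5·7) = 0.7070; θ_2 = 45.0057° (elbow-up)
β = atan2(10.5352,3.5358) = 71.4474°; ψ = atan2(4.9502,9.9493) = 26.4526°
θ_1 = β − ψ = 44.9948°
θ_3 = φ − θ_1 − θ_2 = -135.0006° (wrapped to (-180°,180°])

44.995 45.006 -135.001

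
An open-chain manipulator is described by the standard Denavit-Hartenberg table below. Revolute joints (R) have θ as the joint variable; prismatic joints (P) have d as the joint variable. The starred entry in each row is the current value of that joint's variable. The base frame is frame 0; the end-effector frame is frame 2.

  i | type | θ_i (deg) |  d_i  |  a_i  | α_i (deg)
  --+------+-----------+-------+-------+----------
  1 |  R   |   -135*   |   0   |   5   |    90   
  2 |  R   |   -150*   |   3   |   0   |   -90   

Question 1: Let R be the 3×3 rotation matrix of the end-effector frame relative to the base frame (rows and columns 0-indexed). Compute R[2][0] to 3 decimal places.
End-effector x-axis (col 0 of R) = (0.6124,0.6124,-0.5000)
R[2][0] = -0.5000

-0.500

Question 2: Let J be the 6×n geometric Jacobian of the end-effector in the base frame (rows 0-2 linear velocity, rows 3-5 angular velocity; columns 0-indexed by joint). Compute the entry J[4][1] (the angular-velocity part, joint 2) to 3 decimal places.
0.707

axis z_1 = (-0.7071,0.7071,0.0000); lever o_n−o_1 = (-2.1213,2.1213,0.0000)
cross product → J_v[:, 1] = (0.0000,0.0000,-0.0000)
J_ω[:, 1] = z_1
entry J[4][1] = 0.7071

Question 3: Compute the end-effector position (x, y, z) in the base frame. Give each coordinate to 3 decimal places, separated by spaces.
-5.657 -1.414 0.000

after link 1: o_1 = (-3.5355, -3.5355, 0.0000)
after link 2: o_2 = (-5.6569, -1.4142, 0.0000)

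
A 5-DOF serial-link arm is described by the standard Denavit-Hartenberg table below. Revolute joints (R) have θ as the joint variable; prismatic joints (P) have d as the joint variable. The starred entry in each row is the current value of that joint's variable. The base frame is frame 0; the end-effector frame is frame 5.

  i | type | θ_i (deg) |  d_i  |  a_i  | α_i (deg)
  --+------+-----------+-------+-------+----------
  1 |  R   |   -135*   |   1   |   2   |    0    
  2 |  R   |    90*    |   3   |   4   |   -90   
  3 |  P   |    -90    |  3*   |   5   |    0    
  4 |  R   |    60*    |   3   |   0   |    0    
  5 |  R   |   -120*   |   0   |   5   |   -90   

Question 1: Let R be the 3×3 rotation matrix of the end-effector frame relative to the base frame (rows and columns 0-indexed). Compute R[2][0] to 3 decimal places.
End-effector x-axis (col 0 of R) = (-0.6124,0.6124,0.5000)
R[2][0] = 0.5000

0.500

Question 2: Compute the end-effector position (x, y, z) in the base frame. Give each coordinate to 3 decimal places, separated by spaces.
2.595 3.062 11.500

after link 1: o_1 = (-1.4142, -1.4142, 1.0000)
after link 2: o_2 = (1.4142, -4.2426, 4.0000)
after link 3: o_3 = (3.5355, -2.1213, 9.0000)
after link 4: o_4 = (5.6569, 0.0000, 9.0000)
after link 5: o_5 = (2.5950, 3.0619, 11.5000)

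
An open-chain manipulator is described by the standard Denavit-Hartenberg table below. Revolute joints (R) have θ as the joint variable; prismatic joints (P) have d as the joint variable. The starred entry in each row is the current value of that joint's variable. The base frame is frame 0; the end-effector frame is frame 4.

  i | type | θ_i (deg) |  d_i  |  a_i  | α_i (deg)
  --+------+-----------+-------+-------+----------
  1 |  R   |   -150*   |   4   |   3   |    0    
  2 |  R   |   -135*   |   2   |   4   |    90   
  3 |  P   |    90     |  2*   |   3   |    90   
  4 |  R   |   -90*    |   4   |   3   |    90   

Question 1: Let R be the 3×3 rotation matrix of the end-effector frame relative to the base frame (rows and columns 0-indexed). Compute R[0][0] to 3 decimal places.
End-effector x-axis (col 0 of R) = (-0.9659,0.2588,0.0000)
R[0][0] = -0.9659

-0.966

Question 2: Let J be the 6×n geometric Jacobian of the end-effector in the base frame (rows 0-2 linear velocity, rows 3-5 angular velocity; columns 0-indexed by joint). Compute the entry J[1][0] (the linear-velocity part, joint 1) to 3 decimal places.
axis z_0 = ẑ; lever o_n−o_0 = (-1.4934,6.4862,9.0000)
cross product → J_v[:, 0] = (-6.4862,-1.4934,0.0000)
J_ω[:, 0] = z_0
entry J[1][0] = -1.4934

-1.493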